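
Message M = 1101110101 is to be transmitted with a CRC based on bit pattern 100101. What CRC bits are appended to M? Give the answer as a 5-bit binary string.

11100

Append 5 zeros: 110111010100000. Divide by 100101 (XOR where the leading bit is 1):
  pos 0: 110111 XOR 100101 = 010010
  pos 1: 100100 XOR 100101 = 000001
  pos 6: 110100 XOR 100101 = 010001
  pos 7: 100010 XOR 100101 = 000111
Remainder (last 5 bits) = 11100. This is the CRC / FCS.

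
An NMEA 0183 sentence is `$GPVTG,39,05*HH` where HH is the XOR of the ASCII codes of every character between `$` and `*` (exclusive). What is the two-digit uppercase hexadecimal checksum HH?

XOR the ASCII codes of the payload characters:
  'G' = 0x47 → acc = 0x47
  'P' = 0x50 → acc = 0x17
  'V' = 0x56 → acc = 0x41
  'T' = 0x54 → acc = 0x15
  'G' = 0x47 → acc = 0x52
  ',' = 0x2C → acc = 0x7E
  '3' = 0x33 → acc = 0x4D
  '9' = 0x39 → acc = 0x74
  ',' = 0x2C → acc = 0x58
  '0' = 0x30 → acc = 0x68
  '5' = 0x35 → acc = 0x5D
Checksum = 0x5D.

5D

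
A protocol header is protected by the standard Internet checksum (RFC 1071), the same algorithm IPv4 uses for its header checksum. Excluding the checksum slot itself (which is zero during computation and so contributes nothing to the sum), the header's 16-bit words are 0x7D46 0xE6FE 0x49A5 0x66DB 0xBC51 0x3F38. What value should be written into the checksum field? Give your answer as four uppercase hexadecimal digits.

One's-complement addition (fold any carry out of bit 15 back into bit 0):
  0x7D46 + 0xE6FE = 0x16444 → wrap carry → 0x6445
  0x6445 + 0x49A5 = 0x0ADEA
  0xADEA + 0x66DB = 0x114C5 → wrap carry → 0x14C6
  0x14C6 + 0xBC51 = 0x0D117
  0xD117 + 0x3F38 = 0x1104F → wrap carry → 0x1050
One's-complement sum = 0x1050.
Checksum = ~0x1050 & 0xFFFF = 0xEFAF.

EFAF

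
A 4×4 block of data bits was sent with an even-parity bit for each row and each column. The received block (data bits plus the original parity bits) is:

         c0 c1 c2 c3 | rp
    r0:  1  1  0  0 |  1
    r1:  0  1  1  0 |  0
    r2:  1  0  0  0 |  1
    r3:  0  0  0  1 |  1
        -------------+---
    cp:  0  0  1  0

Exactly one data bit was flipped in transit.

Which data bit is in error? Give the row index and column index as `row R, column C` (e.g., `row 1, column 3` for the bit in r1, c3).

Recompute each row's even parity and compare to rp:
  r0: data parity 0, sent rp 1 → mismatch
  r1: data parity 0, sent rp 0 → ok
  r2: data parity 1, sent rp 1 → ok
  r3: data parity 1, sent rp 1 → ok
Recompute each column's even parity and compare to cp:
  c0: data parity 0, sent cp 0 → ok
  c1: data parity 0, sent cp 0 → ok
  c2: data parity 1, sent cp 1 → ok
  c3: data parity 1, sent cp 0 → mismatch
Exactly one row (r0) and one column (c3) fail → the flipped bit is at their intersection.

row 0, column 3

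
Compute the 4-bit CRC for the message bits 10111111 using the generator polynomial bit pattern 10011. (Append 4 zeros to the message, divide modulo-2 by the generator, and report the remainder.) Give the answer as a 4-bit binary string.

Append 4 zeros: 101111110000. Divide by 10011 (XOR where the leading bit is 1):
  pos 0: 10111 XOR 10011 = 00100
  pos 2: 10011 XOR 10011 = 00000
  pos 7: 10000 XOR 10011 = 00011
Remainder (last 4 bits) = 0011. This is the CRC / FCS.

0011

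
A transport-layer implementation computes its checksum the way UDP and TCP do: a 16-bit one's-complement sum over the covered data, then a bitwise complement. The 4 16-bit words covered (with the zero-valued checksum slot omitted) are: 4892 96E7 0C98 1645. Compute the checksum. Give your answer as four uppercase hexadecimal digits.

One's-complement addition (fold any carry out of bit 15 back into bit 0):
  0x4892 + 0x96E7 = 0x0DF79
  0xDF79 + 0x0C98 = 0x0EC11
  0xEC11 + 0x1645 = 0x10256 → wrap carry → 0x0257
One's-complement sum = 0x0257.
Checksum = ~0x0257 & 0xFFFF = 0xFDA8.

FDA8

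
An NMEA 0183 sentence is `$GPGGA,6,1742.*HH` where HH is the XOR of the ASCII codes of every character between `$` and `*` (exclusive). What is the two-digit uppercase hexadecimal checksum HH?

4E

XOR the ASCII codes of the payload characters:
  'G' = 0x47 → acc = 0x47
  'P' = 0x50 → acc = 0x17
  'G' = 0x47 → acc = 0x50
  'G' = 0x47 → acc = 0x17
  'A' = 0x41 → acc = 0x56
  ',' = 0x2C → acc = 0x7A
  '6' = 0x36 → acc = 0x4C
  ',' = 0x2C → acc = 0x60
  '1' = 0x31 → acc = 0x51
  '7' = 0x37 → acc = 0x66
  '4' = 0x34 → acc = 0x52
  '2' = 0x32 → acc = 0x60
  '.' = 0x2E → acc = 0x4E
Checksum = 0x4E.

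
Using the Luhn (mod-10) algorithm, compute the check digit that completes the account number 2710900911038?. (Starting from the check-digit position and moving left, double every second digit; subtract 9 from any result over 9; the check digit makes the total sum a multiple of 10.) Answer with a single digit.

Partial digits right→left: 8 3 0 1 1 9 0 0 9 0 1 7 2
Double every second digit counting from the check-digit position (so the 1st, 3rd, 5th, ... of the partial from the right).
  doubled (with −9 where >9): 7 0 2 0 9 2 4 → sum 24
  kept as-is: 3 1 9 0 0 7 → sum 20
Total = 24 + 20 = 44.
Check digit = (10 − (44 mod 10)) mod 10 = 6.

6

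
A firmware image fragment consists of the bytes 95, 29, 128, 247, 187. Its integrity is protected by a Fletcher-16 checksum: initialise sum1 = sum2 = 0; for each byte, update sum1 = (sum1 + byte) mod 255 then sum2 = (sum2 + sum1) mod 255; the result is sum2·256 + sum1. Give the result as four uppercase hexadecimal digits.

7EB0

Running sums (mod 255):
  after byte 0 (95): sum1=95, sum2=95
  after byte 1 (29): sum1=124, sum2=219
  after byte 2 (128): sum1=252, sum2=216
  after byte 3 (247): sum1=244, sum2=205
  after byte 4 (187): sum1=176, sum2=126
Checksum = sum2·256 + sum1 = 126·256 + 176 = 32432 = 0x7EB0.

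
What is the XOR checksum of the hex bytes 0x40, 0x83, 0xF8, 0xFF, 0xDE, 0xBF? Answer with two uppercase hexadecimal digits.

A5

XOR the bytes together:
  start with 0x40
  0x40 ⊕ 0x83 = 0xC3
  0xC3 ⊕ 0xF8 = 0x3B
  0x3B ⊕ 0xFF = 0xC4
  0xC4 ⊕ 0xDE = 0x1A
  0x1A ⊕ 0xBF = 0xA5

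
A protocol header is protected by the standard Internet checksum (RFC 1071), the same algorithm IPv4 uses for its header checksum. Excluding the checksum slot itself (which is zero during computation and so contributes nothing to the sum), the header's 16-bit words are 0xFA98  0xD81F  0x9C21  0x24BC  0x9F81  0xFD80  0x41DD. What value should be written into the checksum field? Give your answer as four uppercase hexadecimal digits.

8D89

One's-complement addition (fold any carry out of bit 15 back into bit 0):
  0xFA98 + 0xD81F = 0x1D2B7 → wrap carry → 0xD2B8
  0xD2B8 + 0x9C21 = 0x16ED9 → wrap carry → 0x6EDA
  0x6EDA + 0x24BC = 0x09396
  0x9396 + 0x9F81 = 0x13317 → wrap carry → 0x3318
  0x3318 + 0xFD80 = 0x13098 → wrap carry → 0x3099
  0x3099 + 0x41DD = 0x07276
One's-complement sum = 0x7276.
Checksum = ~0x7276 & 0xFFFF = 0x8D89.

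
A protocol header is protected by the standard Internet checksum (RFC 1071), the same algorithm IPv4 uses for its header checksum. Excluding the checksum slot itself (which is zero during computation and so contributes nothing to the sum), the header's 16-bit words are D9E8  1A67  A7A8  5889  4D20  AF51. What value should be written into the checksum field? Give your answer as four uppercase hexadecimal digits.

One's-complement addition (fold any carry out of bit 15 back into bit 0):
  0xD9E8 + 0x1A67 = 0x0F44F
  0xF44F + 0xA7A8 = 0x19BF7 → wrap carry → 0x9BF8
  0x9BF8 + 0x5889 = 0x0F481
  0xF481 + 0x4D20 = 0x141A1 → wrap carry → 0x41A2
  0x41A2 + 0xAF51 = 0x0F0F3
One's-complement sum = 0xF0F3.
Checksum = ~0xF0F3 & 0xFFFF = 0x0F0C.

0F0C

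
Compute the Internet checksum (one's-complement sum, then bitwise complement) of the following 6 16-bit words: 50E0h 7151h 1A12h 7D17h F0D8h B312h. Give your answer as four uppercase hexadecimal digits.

02B9

One's-complement addition (fold any carry out of bit 15 back into bit 0):
  0x50E0 + 0x7151 = 0x0C231
  0xC231 + 0x1A12 = 0x0DC43
  0xDC43 + 0x7D17 = 0x1595A → wrap carry → 0x595B
  0x595B + 0xF0D8 = 0x14A33 → wrap carry → 0x4A34
  0x4A34 + 0xB312 = 0x0FD46
One's-complement sum = 0xFD46.
Checksum = ~0xFD46 & 0xFFFF = 0x02B9.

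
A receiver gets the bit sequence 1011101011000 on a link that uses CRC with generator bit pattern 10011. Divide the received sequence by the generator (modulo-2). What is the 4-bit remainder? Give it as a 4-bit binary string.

Modulo-2 division of 1011101011000 by 10011:
  pos 0: 10111 XOR 10011 = 00100
  pos 2: 10001 XOR 10011 = 00010
  pos 5: 10011 XOR 10011 = 00000
Remainder = 0000 (zero — the frame passes the CRC check).

0000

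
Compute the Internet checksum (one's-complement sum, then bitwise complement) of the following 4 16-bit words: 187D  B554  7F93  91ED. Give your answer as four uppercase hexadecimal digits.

20AD

One's-complement addition (fold any carry out of bit 15 back into bit 0):
  0x187D + 0xB554 = 0x0CDD1
  0xCDD1 + 0x7F93 = 0x14D64 → wrap carry → 0x4D65
  0x4D65 + 0x91ED = 0x0DF52
One's-complement sum = 0xDF52.
Checksum = ~0xDF52 & 0xFFFF = 0x20AD.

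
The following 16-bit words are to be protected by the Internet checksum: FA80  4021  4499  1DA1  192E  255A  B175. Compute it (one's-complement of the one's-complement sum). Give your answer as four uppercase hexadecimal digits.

One's-complement addition (fold any carry out of bit 15 back into bit 0):
  0xFA80 + 0x4021 = 0x13AA1 → wrap carry → 0x3AA2
  0x3AA2 + 0x4499 = 0x07F3B
  0x7F3B + 0x1DA1 = 0x09CDC
  0x9CDC + 0x192E = 0x0B60A
  0xB60A + 0x255A = 0x0DB64
  0xDB64 + 0xB175 = 0x18CD9 → wrap carry → 0x8CDA
One's-complement sum = 0x8CDA.
Checksum = ~0x8CDA & 0xFFFF = 0x7325.

7325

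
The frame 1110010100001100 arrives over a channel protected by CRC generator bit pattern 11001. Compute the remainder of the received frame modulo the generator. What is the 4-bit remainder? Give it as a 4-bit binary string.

0011

Modulo-2 division of 1110010100001100 by 11001:
  pos 0: 11100 XOR 11001 = 00101
  pos 2: 10110 XOR 11001 = 01111
  pos 3: 11111 XOR 11001 = 00110
  pos 5: 11000 XOR 11001 = 00001
  pos 9: 10011 XOR 11001 = 01010
  pos 10: 10100 XOR 11001 = 01101
  pos 11: 11010 XOR 11001 = 00011
Remainder = 0011 (nonzero — an error is detected).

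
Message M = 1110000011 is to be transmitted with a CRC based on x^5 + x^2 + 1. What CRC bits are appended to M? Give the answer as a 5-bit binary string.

00000

Append 5 zeros: 111000001100000. Divide by 100101 (XOR where the leading bit is 1):
  pos 0: 111000 XOR 100101 = 011101
  pos 1: 111010 XOR 100101 = 011111
  pos 2: 111110 XOR 100101 = 011011
  pos 3: 110111 XOR 100101 = 010010
  pos 4: 100101 XOR 100101 = 000000
Remainder (last 5 bits) = 00000. This is the CRC / FCS.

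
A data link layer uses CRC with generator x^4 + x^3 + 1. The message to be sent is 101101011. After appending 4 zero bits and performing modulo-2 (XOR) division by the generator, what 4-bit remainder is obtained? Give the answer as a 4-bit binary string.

Append 4 zeros: 1011010110000. Divide by 11001 (XOR where the leading bit is 1):
  pos 0: 10110 XOR 11001 = 01111
  pos 1: 11111 XOR 11001 = 00110
  pos 3: 11001 XOR 11001 = 00000
  pos 8: 10000 XOR 11001 = 01001
Remainder (last 4 bits) = 1001. This is the CRC / FCS.

1001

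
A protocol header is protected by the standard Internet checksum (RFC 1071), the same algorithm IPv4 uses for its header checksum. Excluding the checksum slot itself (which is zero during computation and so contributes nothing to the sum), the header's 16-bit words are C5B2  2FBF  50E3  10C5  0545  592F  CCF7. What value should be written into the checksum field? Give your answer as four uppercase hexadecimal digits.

7D79

One's-complement addition (fold any carry out of bit 15 back into bit 0):
  0xC5B2 + 0x2FBF = 0x0F571
  0xF571 + 0x50E3 = 0x14654 → wrap carry → 0x4655
  0x4655 + 0x10C5 = 0x0571A
  0x571A + 0x0545 = 0x05C5F
  0x5C5F + 0x592F = 0x0B58E
  0xB58E + 0xCCF7 = 0x18285 → wrap carry → 0x8286
One's-complement sum = 0x8286.
Checksum = ~0x8286 & 0xFFFF = 0x7D79.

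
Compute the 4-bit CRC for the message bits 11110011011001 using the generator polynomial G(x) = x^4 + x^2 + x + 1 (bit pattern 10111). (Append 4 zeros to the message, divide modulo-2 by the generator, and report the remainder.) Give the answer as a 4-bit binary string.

0100

Append 4 zeros: 111100110110010000. Divide by 10111 (XOR where the leading bit is 1):
  pos 0: 11110 XOR 10111 = 01001
  pos 1: 10010 XOR 10111 = 00101
  pos 3: 10111 XOR 10111 = 00000
  pos 9: 11001 XOR 10111 = 01110
  pos 10: 11100 XOR 10111 = 01011
  pos 11: 10110 XOR 10111 = 00001
Remainder (last 4 bits) = 0100. This is the CRC / FCS.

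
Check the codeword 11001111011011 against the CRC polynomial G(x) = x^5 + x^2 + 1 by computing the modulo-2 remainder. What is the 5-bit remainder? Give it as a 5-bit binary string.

Modulo-2 division of 11001111011011 by 100101:
  pos 0: 110011 XOR 100101 = 010110
  pos 1: 101101 XOR 100101 = 001000
  pos 3: 100010 XOR 100101 = 000111
  pos 6: 111110 XOR 100101 = 011011
  pos 7: 110111 XOR 100101 = 010010
  pos 8: 100101 XOR 100101 = 000000
Remainder = 00000 (zero — the frame passes the CRC check).

00000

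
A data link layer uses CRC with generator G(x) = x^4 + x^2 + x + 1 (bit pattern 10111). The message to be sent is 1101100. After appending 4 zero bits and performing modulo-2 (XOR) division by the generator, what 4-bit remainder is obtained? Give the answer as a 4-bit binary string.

Append 4 zeros: 11011000000. Divide by 10111 (XOR where the leading bit is 1):
  pos 0: 11011 XOR 10111 = 01100
  pos 1: 11000 XOR 10111 = 01111
  pos 2: 11110 XOR 10111 = 01001
  pos 3: 10010 XOR 10111 = 00101
  pos 5: 10100 XOR 10111 = 00011
Remainder (last 4 bits) = 0110. This is the CRC / FCS.

0110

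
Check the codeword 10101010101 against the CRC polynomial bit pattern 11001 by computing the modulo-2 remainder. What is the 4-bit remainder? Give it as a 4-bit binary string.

Modulo-2 division of 10101010101 by 11001:
  pos 0: 10101 XOR 11001 = 01100
  pos 1: 11000 XOR 11001 = 00001
  pos 5: 11010 XOR 11001 = 00011
Remainder = 0111 (nonzero — an error is detected).

0111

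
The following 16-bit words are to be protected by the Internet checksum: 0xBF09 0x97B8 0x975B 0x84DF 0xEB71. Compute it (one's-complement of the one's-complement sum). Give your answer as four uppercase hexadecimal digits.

One's-complement addition (fold any carry out of bit 15 back into bit 0):
  0xBF09 + 0x97B8 = 0x156C1 → wrap carry → 0x56C2
  0x56C2 + 0x975B = 0x0EE1D
  0xEE1D + 0x84DF = 0x172FC → wrap carry → 0x72FD
  0x72FD + 0xEB71 = 0x15E6E → wrap carry → 0x5E6F
One's-complement sum = 0x5E6F.
Checksum = ~0x5E6F & 0xFFFF = 0xA190.

A190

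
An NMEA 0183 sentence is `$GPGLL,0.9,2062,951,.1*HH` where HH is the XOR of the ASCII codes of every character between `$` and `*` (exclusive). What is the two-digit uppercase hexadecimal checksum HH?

53

XOR the ASCII codes of the payload characters:
  'G' = 0x47 → acc = 0x47
  'P' = 0x50 → acc = 0x17
  'G' = 0x47 → acc = 0x50
  'L' = 0x4C → acc = 0x1C
  'L' = 0x4C → acc = 0x50
  ',' = 0x2C → acc = 0x7C
  '0' = 0x30 → acc = 0x4C
  '.' = 0x2E → acc = 0x62
  '9' = 0x39 → acc = 0x5B
  ',' = 0x2C → acc = 0x77
  '2' = 0x32 → acc = 0x45
  '0' = 0x30 → acc = 0x75
  '6' = 0x36 → acc = 0x43
  '2' = 0x32 → acc = 0x71
  ',' = 0x2C → acc = 0x5D
  '9' = 0x39 → acc = 0x64
  '5' = 0x35 → acc = 0x51
  '1' = 0x31 → acc = 0x60
  ',' = 0x2C → acc = 0x4C
  '.' = 0x2E → acc = 0x62
  '1' = 0x31 → acc = 0x53
Checksum = 0x53.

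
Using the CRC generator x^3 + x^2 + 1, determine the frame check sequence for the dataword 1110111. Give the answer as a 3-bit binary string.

Append 3 zeros: 1110111000. Divide by 1101 (XOR where the leading bit is 1):
  pos 0: 1110 XOR 1101 = 0011
  pos 2: 1111 XOR 1101 = 0010
  pos 4: 1010 XOR 1101 = 0111
  pos 5: 1110 XOR 1101 = 0011
Remainder (last 3 bits) = 110. This is the CRC / FCS.

110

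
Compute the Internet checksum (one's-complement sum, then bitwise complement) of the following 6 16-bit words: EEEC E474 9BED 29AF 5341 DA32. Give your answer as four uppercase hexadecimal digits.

398D

One's-complement addition (fold any carry out of bit 15 back into bit 0):
  0xEEEC + 0xE474 = 0x1D360 → wrap carry → 0xD361
  0xD361 + 0x9BED = 0x16F4E → wrap carry → 0x6F4F
  0x6F4F + 0x29AF = 0x098FE
  0x98FE + 0x5341 = 0x0EC3F
  0xEC3F + 0xDA32 = 0x1C671 → wrap carry → 0xC672
One's-complement sum = 0xC672.
Checksum = ~0xC672 & 0xFFFF = 0x398D.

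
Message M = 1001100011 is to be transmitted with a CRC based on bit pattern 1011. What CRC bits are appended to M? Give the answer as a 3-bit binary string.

Append 3 zeros: 1001100011000. Divide by 1011 (XOR where the leading bit is 1):
  pos 0: 1001 XOR 1011 = 0010
  pos 2: 1010 XOR 1011 = 0001
  pos 5: 1001 XOR 1011 = 0010
  pos 7: 1010 XOR 1011 = 0001
Remainder (last 3 bits) = 100. This is the CRC / FCS.

100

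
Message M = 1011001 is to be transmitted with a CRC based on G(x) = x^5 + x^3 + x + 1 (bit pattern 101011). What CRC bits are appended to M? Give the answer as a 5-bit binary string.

10100

Append 5 zeros: 101100100000. Divide by 101011 (XOR where the leading bit is 1):
  pos 0: 101100 XOR 101011 = 000111
  pos 3: 111100 XOR 101011 = 010111
  pos 4: 101110 XOR 101011 = 000101
Remainder (last 5 bits) = 10100. This is the CRC / FCS.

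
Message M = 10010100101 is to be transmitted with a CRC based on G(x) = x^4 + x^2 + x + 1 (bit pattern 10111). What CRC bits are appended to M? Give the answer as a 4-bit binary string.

1110

Append 4 zeros: 100101001010000. Divide by 10111 (XOR where the leading bit is 1):
  pos 0: 10010 XOR 10111 = 00101
  pos 2: 10110 XOR 10111 = 00001
  pos 6: 10101 XOR 10111 = 00010
  pos 9: 10000 XOR 10111 = 00111
Remainder (last 4 bits) = 1110. This is the CRC / FCS.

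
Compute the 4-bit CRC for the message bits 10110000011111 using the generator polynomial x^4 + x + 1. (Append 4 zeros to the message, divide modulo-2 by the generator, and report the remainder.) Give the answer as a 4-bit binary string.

1011

Append 4 zeros: 101100000111110000. Divide by 10011 (XOR where the leading bit is 1):
  pos 0: 10110 XOR 10011 = 00101
  pos 2: 10100 XOR 10011 = 00111
  pos 4: 11100 XOR 10011 = 01111
  pos 5: 11111 XOR 10011 = 01100
  pos 6: 11001 XOR 10011 = 01010
  pos 7: 10101 XOR 10011 = 00110
  pos 9: 11011 XOR 10011 = 01000
  pos 10: 10000 XOR 10011 = 00011
  pos 13: 11000 XOR 10011 = 01011
Remainder (last 4 bits) = 1011. This is the CRC / FCS.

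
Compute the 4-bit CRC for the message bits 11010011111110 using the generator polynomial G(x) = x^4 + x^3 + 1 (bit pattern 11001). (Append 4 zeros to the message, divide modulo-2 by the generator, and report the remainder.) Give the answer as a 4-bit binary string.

Append 4 zeros: 110100111111100000. Divide by 11001 (XOR where the leading bit is 1):
  pos 0: 11010 XOR 11001 = 00011
  pos 3: 11011 XOR 11001 = 00010
  pos 6: 10111 XOR 11001 = 01110
  pos 7: 11101 XOR 11001 = 00100
  pos 9: 10010 XOR 11001 = 01011
  pos 10: 10110 XOR 11001 = 01111
  pos 11: 11110 XOR 11001 = 00111
  pos 13: 11100 XOR 11001 = 00101
Remainder (last 4 bits) = 0101. This is the CRC / FCS.

0101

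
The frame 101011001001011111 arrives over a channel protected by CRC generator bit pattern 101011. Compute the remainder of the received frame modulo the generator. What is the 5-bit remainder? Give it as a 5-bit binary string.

Modulo-2 division of 101011001001011111 by 101011:
  pos 0: 101011 XOR 101011 = 000000
  pos 8: 100101 XOR 101011 = 001110
  pos 10: 111011 XOR 101011 = 010000
  pos 11: 100001 XOR 101011 = 001010
Remainder = 10101 (nonzero — an error is detected).

10101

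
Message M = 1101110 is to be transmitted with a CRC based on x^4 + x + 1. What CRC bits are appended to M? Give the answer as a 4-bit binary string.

1100

Append 4 zeros: 11011100000. Divide by 10011 (XOR where the leading bit is 1):
  pos 0: 11011 XOR 10011 = 01000
  pos 1: 10001 XOR 10011 = 00010
  pos 4: 10000 XOR 10011 = 00011
Remainder (last 4 bits) = 1100. This is the CRC / FCS.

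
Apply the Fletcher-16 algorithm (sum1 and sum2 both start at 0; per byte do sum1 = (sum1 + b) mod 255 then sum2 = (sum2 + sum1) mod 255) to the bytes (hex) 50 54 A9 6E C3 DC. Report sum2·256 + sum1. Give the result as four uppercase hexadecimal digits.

Running sums (mod 255):
  after byte 0 (50): sum1=80, sum2=80
  after byte 1 (54): sum1=164, sum2=244
  after byte 2 (A9): sum1=78, sum2=67
  after byte 3 (6E): sum1=188, sum2=0
  after byte 4 (C3): sum1=128, sum2=128
  after byte 5 (DC): sum1=93, sum2=221
Checksum = sum2·256 + sum1 = 221·256 + 93 = 56669 = 0xDD5D.

DD5D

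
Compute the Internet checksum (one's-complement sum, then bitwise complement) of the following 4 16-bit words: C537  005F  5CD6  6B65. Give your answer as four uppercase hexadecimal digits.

One's-complement addition (fold any carry out of bit 15 back into bit 0):
  0xC537 + 0x005F = 0x0C596
  0xC596 + 0x5CD6 = 0x1226C → wrap carry → 0x226D
  0x226D + 0x6B65 = 0x08DD2
One's-complement sum = 0x8DD2.
Checksum = ~0x8DD2 & 0xFFFF = 0x722D.

722D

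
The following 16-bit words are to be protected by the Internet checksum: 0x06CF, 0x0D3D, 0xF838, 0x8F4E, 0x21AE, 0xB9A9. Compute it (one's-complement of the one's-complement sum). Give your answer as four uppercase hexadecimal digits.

One's-complement addition (fold any carry out of bit 15 back into bit 0):
  0x06CF + 0x0D3D = 0x0140C
  0x140C + 0xF838 = 0x10C44 → wrap carry → 0x0C45
  0x0C45 + 0x8F4E = 0x09B93
  0x9B93 + 0x21AE = 0x0BD41
  0xBD41 + 0xB9A9 = 0x176EA → wrap carry → 0x76EB
One's-complement sum = 0x76EB.
Checksum = ~0x76EB & 0xFFFF = 0x8914.

8914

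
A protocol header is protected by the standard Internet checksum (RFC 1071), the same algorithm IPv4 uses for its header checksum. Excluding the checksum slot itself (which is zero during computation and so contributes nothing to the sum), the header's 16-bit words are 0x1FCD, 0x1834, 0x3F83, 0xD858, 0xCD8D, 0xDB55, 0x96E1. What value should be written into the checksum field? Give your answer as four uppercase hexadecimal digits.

One's-complement addition (fold any carry out of bit 15 back into bit 0):
  0x1FCD + 0x1834 = 0x03801
  0x3801 + 0x3F83 = 0x07784
  0x7784 + 0xD858 = 0x14FDC → wrap carry → 0x4FDD
  0x4FDD + 0xCD8D = 0x11D6A → wrap carry → 0x1D6B
  0x1D6B + 0xDB55 = 0x0F8C0
  0xF8C0 + 0x96E1 = 0x18FA1 → wrap carry → 0x8FA2
One's-complement sum = 0x8FA2.
Checksum = ~0x8FA2 & 0xFFFF = 0x705D.

705D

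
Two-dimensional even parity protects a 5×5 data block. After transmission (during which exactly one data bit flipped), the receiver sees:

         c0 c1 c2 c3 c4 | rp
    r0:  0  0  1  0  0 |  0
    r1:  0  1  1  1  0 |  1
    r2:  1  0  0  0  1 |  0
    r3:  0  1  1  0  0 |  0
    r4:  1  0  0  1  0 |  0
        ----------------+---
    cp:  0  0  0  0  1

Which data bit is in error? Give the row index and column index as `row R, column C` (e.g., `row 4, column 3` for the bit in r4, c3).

row 0, column 2

Recompute each row's even parity and compare to rp:
  r0: data parity 1, sent rp 0 → mismatch
  r1: data parity 1, sent rp 1 → ok
  r2: data parity 0, sent rp 0 → ok
  r3: data parity 0, sent rp 0 → ok
  r4: data parity 0, sent rp 0 → ok
Recompute each column's even parity and compare to cp:
  c0: data parity 0, sent cp 0 → ok
  c1: data parity 0, sent cp 0 → ok
  c2: data parity 1, sent cp 0 → mismatch
  c3: data parity 0, sent cp 0 → ok
  c4: data parity 1, sent cp 1 → ok
Exactly one row (r0) and one column (c2) fail → the flipped bit is at their intersection.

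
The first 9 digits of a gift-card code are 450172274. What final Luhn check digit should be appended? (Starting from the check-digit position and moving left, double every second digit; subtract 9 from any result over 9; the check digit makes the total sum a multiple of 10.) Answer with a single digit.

0

Partial digits right→left: 4 7 2 2 7 1 0 5 4
Double every second digit counting from the check-digit position (so the 1st, 3rd, 5th, ... of the partial from the right).
  doubled (with −9 where >9): 8 4 5 0 8 → sum 25
  kept as-is: 7 2 1 5 → sum 15
Total = 25 + 15 = 40.
Check digit = (10 − (40 mod 10)) mod 10 = 0.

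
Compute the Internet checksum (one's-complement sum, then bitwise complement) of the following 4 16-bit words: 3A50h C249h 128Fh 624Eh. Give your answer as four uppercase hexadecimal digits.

8E88

One's-complement addition (fold any carry out of bit 15 back into bit 0):
  0x3A50 + 0xC249 = 0x0FC99
  0xFC99 + 0x128F = 0x10F28 → wrap carry → 0x0F29
  0x0F29 + 0x624E = 0x07177
One's-complement sum = 0x7177.
Checksum = ~0x7177 & 0xFFFF = 0x8E88.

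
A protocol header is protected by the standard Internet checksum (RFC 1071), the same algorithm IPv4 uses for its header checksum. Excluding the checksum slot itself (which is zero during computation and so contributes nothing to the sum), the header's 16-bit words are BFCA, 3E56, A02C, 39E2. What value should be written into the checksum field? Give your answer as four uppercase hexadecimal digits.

One's-complement addition (fold any carry out of bit 15 back into bit 0):
  0xBFCA + 0x3E56 = 0x0FE20
  0xFE20 + 0xA02C = 0x19E4C → wrap carry → 0x9E4D
  0x9E4D + 0x39E2 = 0x0D82F
One's-complement sum = 0xD82F.
Checksum = ~0xD82F & 0xFFFF = 0x27D0.

27D0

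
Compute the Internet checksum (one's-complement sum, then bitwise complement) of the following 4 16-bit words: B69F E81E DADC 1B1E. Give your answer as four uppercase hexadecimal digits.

One's-complement addition (fold any carry out of bit 15 back into bit 0):
  0xB69F + 0xE81E = 0x19EBD → wrap carry → 0x9EBE
  0x9EBE + 0xDADC = 0x1799A → wrap carry → 0x799B
  0x799B + 0x1B1E = 0x094B9
One's-complement sum = 0x94B9.
Checksum = ~0x94B9 & 0xFFFF = 0x6B46.

6B46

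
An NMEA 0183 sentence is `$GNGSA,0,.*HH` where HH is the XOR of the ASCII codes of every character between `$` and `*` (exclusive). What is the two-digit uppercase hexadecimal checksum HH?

XOR the ASCII codes of the payload characters:
  'G' = 0x47 → acc = 0x47
  'N' = 0x4E → acc = 0x09
  'G' = 0x47 → acc = 0x4E
  'S' = 0x53 → acc = 0x1D
  'A' = 0x41 → acc = 0x5C
  ',' = 0x2C → acc = 0x70
  '0' = 0x30 → acc = 0x40
  ',' = 0x2C → acc = 0x6C
  '.' = 0x2E → acc = 0x42
Checksum = 0x42.

42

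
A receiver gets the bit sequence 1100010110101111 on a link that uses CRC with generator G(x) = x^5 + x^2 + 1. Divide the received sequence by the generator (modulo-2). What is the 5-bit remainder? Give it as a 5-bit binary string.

00000

Modulo-2 division of 1100010110101111 by 100101:
  pos 0: 110001 XOR 100101 = 010100
  pos 1: 101000 XOR 100101 = 001101
  pos 3: 110111 XOR 100101 = 010010
  pos 4: 100100 XOR 100101 = 000001
  pos 9: 110111 XOR 100101 = 010010
  pos 10: 100101 XOR 100101 = 000000
Remainder = 00000 (zero — the frame passes the CRC check).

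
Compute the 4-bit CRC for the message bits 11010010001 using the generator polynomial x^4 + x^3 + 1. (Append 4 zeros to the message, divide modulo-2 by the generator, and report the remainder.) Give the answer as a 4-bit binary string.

Append 4 zeros: 110100100010000. Divide by 11001 (XOR where the leading bit is 1):
  pos 0: 11010 XOR 11001 = 00011
  pos 3: 11010 XOR 11001 = 00011
  pos 6: 11001 XOR 11001 = 00000
Remainder (last 4 bits) = 0000. This is the CRC / FCS.

0000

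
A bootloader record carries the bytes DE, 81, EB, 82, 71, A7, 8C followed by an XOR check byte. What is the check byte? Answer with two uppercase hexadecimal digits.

6C

XOR the bytes together:
  start with 0xDE
  0xDE ⊕ 0x81 = 0x5F
  0x5F ⊕ 0xEB = 0xB4
  0xB4 ⊕ 0x82 = 0x36
  0x36 ⊕ 0x71 = 0x47
  0x47 ⊕ 0xA7 = 0xE0
  0xE0 ⊕ 0x8C = 0x6C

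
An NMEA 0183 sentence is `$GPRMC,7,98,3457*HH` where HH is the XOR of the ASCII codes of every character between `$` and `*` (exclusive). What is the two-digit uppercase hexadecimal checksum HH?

54

XOR the ASCII codes of the payload characters:
  'G' = 0x47 → acc = 0x47
  'P' = 0x50 → acc = 0x17
  'R' = 0x52 → acc = 0x45
  'M' = 0x4D → acc = 0x08
  'C' = 0x43 → acc = 0x4B
  ',' = 0x2C → acc = 0x67
  '7' = 0x37 → acc = 0x50
  ',' = 0x2C → acc = 0x7C
  '9' = 0x39 → acc = 0x45
  '8' = 0x38 → acc = 0x7D
  ',' = 0x2C → acc = 0x51
  '3' = 0x33 → acc = 0x62
  '4' = 0x34 → acc = 0x56
  '5' = 0x35 → acc = 0x63
  '7' = 0x37 → acc = 0x54
Checksum = 0x54.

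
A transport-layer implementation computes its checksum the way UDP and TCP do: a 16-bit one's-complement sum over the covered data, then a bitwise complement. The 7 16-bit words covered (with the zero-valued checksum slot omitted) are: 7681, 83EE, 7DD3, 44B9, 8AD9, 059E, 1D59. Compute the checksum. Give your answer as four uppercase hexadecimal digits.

9532

One's-complement addition (fold any carry out of bit 15 back into bit 0):
  0x7681 + 0x83EE = 0x0FA6F
  0xFA6F + 0x7DD3 = 0x17842 → wrap carry → 0x7843
  0x7843 + 0x44B9 = 0x0BCFC
  0xBCFC + 0x8AD9 = 0x147D5 → wrap carry → 0x47D6
  0x47D6 + 0x059E = 0x04D74
  0x4D74 + 0x1D59 = 0x06ACD
One's-complement sum = 0x6ACD.
Checksum = ~0x6ACD & 0xFFFF = 0x9532.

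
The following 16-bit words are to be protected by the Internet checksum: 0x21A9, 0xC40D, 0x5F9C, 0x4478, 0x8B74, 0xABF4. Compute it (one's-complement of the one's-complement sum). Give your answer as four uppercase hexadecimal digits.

3ECB

One's-complement addition (fold any carry out of bit 15 back into bit 0):
  0x21A9 + 0xC40D = 0x0E5B6
  0xE5B6 + 0x5F9C = 0x14552 → wrap carry → 0x4553
  0x4553 + 0x4478 = 0x089CB
  0x89CB + 0x8B74 = 0x1153F → wrap carry → 0x1540
  0x1540 + 0xABF4 = 0x0C134
One's-complement sum = 0xC134.
Checksum = ~0xC134 & 0xFFFF = 0x3ECB.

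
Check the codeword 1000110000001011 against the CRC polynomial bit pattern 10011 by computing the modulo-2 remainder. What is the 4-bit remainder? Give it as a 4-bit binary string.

Modulo-2 division of 1000110000001011 by 10011:
  pos 0: 10001 XOR 10011 = 00010
  pos 3: 10100 XOR 10011 = 00111
  pos 5: 11100 XOR 10011 = 01111
  pos 6: 11110 XOR 10011 = 01101
  pos 7: 11010 XOR 10011 = 01001
  pos 8: 10011 XOR 10011 = 00000
Remainder = 0011 (nonzero — an error is detected).

0011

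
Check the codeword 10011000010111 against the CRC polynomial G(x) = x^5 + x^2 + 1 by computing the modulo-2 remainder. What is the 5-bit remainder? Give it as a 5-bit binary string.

00000

Modulo-2 division of 10011000010111 by 100101:
  pos 0: 100110 XOR 100101 = 000011
  pos 4: 110001 XOR 100101 = 010100
  pos 5: 101000 XOR 100101 = 001101
  pos 7: 110111 XOR 100101 = 010010
  pos 8: 100101 XOR 100101 = 000000
Remainder = 00000 (zero — the frame passes the CRC check).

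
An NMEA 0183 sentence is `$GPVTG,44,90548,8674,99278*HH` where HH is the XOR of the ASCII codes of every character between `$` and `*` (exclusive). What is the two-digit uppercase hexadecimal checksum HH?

52

XOR the ASCII codes of the payload characters:
  'G' = 0x47 → acc = 0x47
  'P' = 0x50 → acc = 0x17
  'V' = 0x56 → acc = 0x41
  'T' = 0x54 → acc = 0x15
  'G' = 0x47 → acc = 0x52
  ',' = 0x2C → acc = 0x7E
  '4' = 0x34 → acc = 0x4A
  '4' = 0x34 → acc = 0x7E
  ',' = 0x2C → acc = 0x52
  '9' = 0x39 → acc = 0x6B
  '0' = 0x30 → acc = 0x5B
  '5' = 0x35 → acc = 0x6E
  '4' = 0x34 → acc = 0x5A
  '8' = 0x38 → acc = 0x62
  ',' = 0x2C → acc = 0x4E
  '8' = 0x38 → acc = 0x76
  '6' = 0x36 → acc = 0x40
  '7' = 0x37 → acc = 0x77
  '4' = 0x34 → acc = 0x43
  ',' = 0x2C → acc = 0x6F
  '9' = 0x39 → acc = 0x56
  '9' = 0x39 → acc = 0x6F
  '2' = 0x32 → acc = 0x5D
  '7' = 0x37 → acc = 0x6A
  '8' = 0x38 → acc = 0x52
Checksum = 0x52.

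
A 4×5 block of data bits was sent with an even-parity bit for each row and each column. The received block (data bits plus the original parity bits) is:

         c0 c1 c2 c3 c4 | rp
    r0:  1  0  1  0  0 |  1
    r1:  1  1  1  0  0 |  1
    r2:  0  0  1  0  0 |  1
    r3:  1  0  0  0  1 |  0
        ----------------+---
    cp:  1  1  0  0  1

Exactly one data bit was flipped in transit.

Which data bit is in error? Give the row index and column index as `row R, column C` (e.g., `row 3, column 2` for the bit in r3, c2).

Recompute each row's even parity and compare to rp:
  r0: data parity 0, sent rp 1 → mismatch
  r1: data parity 1, sent rp 1 → ok
  r2: data parity 1, sent rp 1 → ok
  r3: data parity 0, sent rp 0 → ok
Recompute each column's even parity and compare to cp:
  c0: data parity 1, sent cp 1 → ok
  c1: data parity 1, sent cp 1 → ok
  c2: data parity 1, sent cp 0 → mismatch
  c3: data parity 0, sent cp 0 → ok
  c4: data parity 1, sent cp 1 → ok
Exactly one row (r0) and one column (c2) fail → the flipped bit is at their intersection.

row 0, column 2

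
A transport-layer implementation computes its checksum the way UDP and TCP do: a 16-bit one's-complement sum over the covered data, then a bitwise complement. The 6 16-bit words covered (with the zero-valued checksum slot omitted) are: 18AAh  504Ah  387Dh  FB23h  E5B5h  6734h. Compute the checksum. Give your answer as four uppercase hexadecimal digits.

1680

One's-complement addition (fold any carry out of bit 15 back into bit 0):
  0x18AA + 0x504A = 0x068F4
  0x68F4 + 0x387D = 0x0A171
  0xA171 + 0xFB23 = 0x19C94 → wrap carry → 0x9C95
  0x9C95 + 0xE5B5 = 0x1824A → wrap carry → 0x824B
  0x824B + 0x6734 = 0x0E97F
One's-complement sum = 0xE97F.
Checksum = ~0xE97F & 0xFFFF = 0x1680.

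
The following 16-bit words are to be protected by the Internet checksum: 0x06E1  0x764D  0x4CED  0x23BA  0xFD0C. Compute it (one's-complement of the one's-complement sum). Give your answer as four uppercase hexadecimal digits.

151D

One's-complement addition (fold any carry out of bit 15 back into bit 0):
  0x06E1 + 0x764D = 0x07D2E
  0x7D2E + 0x4CED = 0x0CA1B
  0xCA1B + 0x23BA = 0x0EDD5
  0xEDD5 + 0xFD0C = 0x1EAE1 → wrap carry → 0xEAE2
One's-complement sum = 0xEAE2.
Checksum = ~0xEAE2 & 0xFFFF = 0x151D.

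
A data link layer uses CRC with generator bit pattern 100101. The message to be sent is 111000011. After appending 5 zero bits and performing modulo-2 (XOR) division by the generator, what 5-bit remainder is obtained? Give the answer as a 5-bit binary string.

Append 5 zeros: 11100001100000. Divide by 100101 (XOR where the leading bit is 1):
  pos 0: 111000 XOR 100101 = 011101
  pos 1: 111010 XOR 100101 = 011111
  pos 2: 111111 XOR 100101 = 011010
  pos 3: 110101 XOR 100101 = 010000
  pos 4: 100000 XOR 100101 = 000101
  pos 7: 101000 XOR 100101 = 001101
Remainder (last 5 bits) = 11010. This is the CRC / FCS.

11010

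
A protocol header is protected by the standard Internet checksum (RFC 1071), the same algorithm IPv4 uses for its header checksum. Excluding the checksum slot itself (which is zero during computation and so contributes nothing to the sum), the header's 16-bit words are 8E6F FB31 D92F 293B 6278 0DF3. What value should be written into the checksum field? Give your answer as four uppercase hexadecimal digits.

One's-complement addition (fold any carry out of bit 15 back into bit 0):
  0x8E6F + 0xFB31 = 0x189A0 → wrap carry → 0x89A1
  0x89A1 + 0xD92F = 0x162D0 → wrap carry → 0x62D1
  0x62D1 + 0x293B = 0x08C0C
  0x8C0C + 0x6278 = 0x0EE84
  0xEE84 + 0x0DF3 = 0x0FC77
One's-complement sum = 0xFC77.
Checksum = ~0xFC77 & 0xFFFF = 0x0388.

0388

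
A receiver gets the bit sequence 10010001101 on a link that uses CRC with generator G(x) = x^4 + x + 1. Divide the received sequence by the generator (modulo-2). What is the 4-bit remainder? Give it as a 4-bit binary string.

Modulo-2 division of 10010001101 by 10011:
  pos 0: 10010 XOR 10011 = 00001
  pos 4: 10011 XOR 10011 = 00000
Remainder = 0001 (nonzero — an error is detected).

0001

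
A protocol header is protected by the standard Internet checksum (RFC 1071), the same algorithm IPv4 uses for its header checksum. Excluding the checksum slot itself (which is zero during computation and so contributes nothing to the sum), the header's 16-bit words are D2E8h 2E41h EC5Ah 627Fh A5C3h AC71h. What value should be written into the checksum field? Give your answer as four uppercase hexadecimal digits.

5DC6

One's-complement addition (fold any carry out of bit 15 back into bit 0):
  0xD2E8 + 0x2E41 = 0x10129 → wrap carry → 0x012A
  0x012A + 0xEC5A = 0x0ED84
  0xED84 + 0x627F = 0x15003 → wrap carry → 0x5004
  0x5004 + 0xA5C3 = 0x0F5C7
  0xF5C7 + 0xAC71 = 0x1A238 → wrap carry → 0xA239
One's-complement sum = 0xA239.
Checksum = ~0xA239 & 0xFFFF = 0x5DC6.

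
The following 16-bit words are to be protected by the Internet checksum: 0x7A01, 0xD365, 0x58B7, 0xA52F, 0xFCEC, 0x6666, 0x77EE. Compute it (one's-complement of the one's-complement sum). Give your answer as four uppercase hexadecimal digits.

D96F

One's-complement addition (fold any carry out of bit 15 back into bit 0):
  0x7A01 + 0xD365 = 0x14D66 → wrap carry → 0x4D67
  0x4D67 + 0x58B7 = 0x0A61E
  0xA61E + 0xA52F = 0x14B4D → wrap carry → 0x4B4E
  0x4B4E + 0xFCEC = 0x1483A → wrap carry → 0x483B
  0x483B + 0x6666 = 0x0AEA1
  0xAEA1 + 0x77EE = 0x1268F → wrap carry → 0x2690
One's-complement sum = 0x2690.
Checksum = ~0x2690 & 0xFFFF = 0xD96F.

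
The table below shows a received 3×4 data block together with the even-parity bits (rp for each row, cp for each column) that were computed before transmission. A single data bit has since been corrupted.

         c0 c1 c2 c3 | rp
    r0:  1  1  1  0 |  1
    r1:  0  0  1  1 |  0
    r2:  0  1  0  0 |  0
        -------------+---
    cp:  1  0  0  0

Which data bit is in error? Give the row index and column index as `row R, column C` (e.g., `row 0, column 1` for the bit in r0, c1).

Recompute each row's even parity and compare to rp:
  r0: data parity 1, sent rp 1 → ok
  r1: data parity 0, sent rp 0 → ok
  r2: data parity 1, sent rp 0 → mismatch
Recompute each column's even parity and compare to cp:
  c0: data parity 1, sent cp 1 → ok
  c1: data parity 0, sent cp 0 → ok
  c2: data parity 0, sent cp 0 → ok
  c3: data parity 1, sent cp 0 → mismatch
Exactly one row (r2) and one column (c3) fail → the flipped bit is at their intersection.

row 2, column 3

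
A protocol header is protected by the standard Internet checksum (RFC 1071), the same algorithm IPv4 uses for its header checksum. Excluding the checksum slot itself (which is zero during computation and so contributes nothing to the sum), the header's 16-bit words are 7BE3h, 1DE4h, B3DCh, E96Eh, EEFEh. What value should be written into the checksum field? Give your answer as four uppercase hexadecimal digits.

D9ED

One's-complement addition (fold any carry out of bit 15 back into bit 0):
  0x7BE3 + 0x1DE4 = 0x099C7
  0x99C7 + 0xB3DC = 0x14DA3 → wrap carry → 0x4DA4
  0x4DA4 + 0xE96E = 0x13712 → wrap carry → 0x3713
  0x3713 + 0xEEFE = 0x12611 → wrap carry → 0x2612
One's-complement sum = 0x2612.
Checksum = ~0x2612 & 0xFFFF = 0xD9ED.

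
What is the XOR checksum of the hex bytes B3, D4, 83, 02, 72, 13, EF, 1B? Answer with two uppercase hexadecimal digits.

XOR the bytes together:
  start with 0xB3
  0xB3 ⊕ 0xD4 = 0x67
  0x67 ⊕ 0x83 = 0xE4
  0xE4 ⊕ 0x02 = 0xE6
  0xE6 ⊕ 0x72 = 0x94
  0x94 ⊕ 0x13 = 0x87
  0x87 ⊕ 0xEF = 0x68
  0x68 ⊕ 0x1B = 0x73

73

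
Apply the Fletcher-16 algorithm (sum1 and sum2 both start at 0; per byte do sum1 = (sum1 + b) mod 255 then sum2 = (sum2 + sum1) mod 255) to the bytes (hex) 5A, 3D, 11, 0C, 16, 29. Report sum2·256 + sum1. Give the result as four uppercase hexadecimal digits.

0EF3

Running sums (mod 255):
  after byte 0 (5A): sum1=90, sum2=90
  after byte 1 (3D): sum1=151, sum2=241
  after byte 2 (11): sum1=168, sum2=154
  after byte 3 (0C): sum1=180, sum2=79
  after byte 4 (16): sum1=202, sum2=26
  after byte 5 (29): sum1=243, sum2=14
Checksum = sum2·256 + sum1 = 14·256 + 243 = 3827 = 0x0EF3.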